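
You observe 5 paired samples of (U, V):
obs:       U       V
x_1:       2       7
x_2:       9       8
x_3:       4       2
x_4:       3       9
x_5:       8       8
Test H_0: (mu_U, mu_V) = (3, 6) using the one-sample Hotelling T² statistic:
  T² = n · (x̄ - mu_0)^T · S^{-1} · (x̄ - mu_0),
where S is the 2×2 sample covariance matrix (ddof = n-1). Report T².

Step 1 — sample mean vector:
  mean(U) = (2 + 9 + 4 + 3 + 8) / 5 = 26/5 = 5.2
  mean(V) = (7 + 8 + 2 + 9 + 8) / 5 = 34/5 = 6.8
  x̄ = (5.2, 6.8),  deviation x̄ - mu_0 = (5.2, 6.8) - (3, 6) = (2.2, 0.8).

Step 2 — sample covariance matrix, S[i,j] = (1/(n-1)) · Σ_k (x_{k,i} - mean_i) · (x_{k,j} - mean_j), divisor n-1 = 4:
  S[U,U] = ((-3.2)·(-3.2) + (3.8)·(3.8) + (-1.2)·(-1.2) + (-2.2)·(-2.2) + (2.8)·(2.8)) / 4 = 38.8/4 = 9.7
  S[U,V] = ((-3.2)·(0.2) + (3.8)·(1.2) + (-1.2)·(-4.8) + (-2.2)·(2.2) + (2.8)·(1.2)) / 4 = 8.2/4 = 2.05
  S[V,V] = ((0.2)·(0.2) + (1.2)·(1.2) + (-4.8)·(-4.8) + (2.2)·(2.2) + (1.2)·(1.2)) / 4 = 30.8/4 = 7.7
  S = [[9.7, 2.05],
 [2.05, 7.7]].

Step 3 — invert S. det(S) = 9.7·7.7 - (2.05)² = 70.4875.
  S^{-1} = (1/det) · [[d, -b], [-b, a]] = [[0.1092, -0.0291],
 [-0.0291, 0.1376]].

Step 4 — quadratic form (x̄ - mu_0)^T · S^{-1} · (x̄ - mu_0):
  S^{-1} · (x̄ - mu_0) = (0.2171, 0.0461),
  (x̄ - mu_0)^T · [...] = (2.2)·(0.2171) + (0.8)·(0.0461) = 0.5144.

Step 5 — scale by n: T² = 5 · 0.5144 = 2.5721.

T² ≈ 2.5721


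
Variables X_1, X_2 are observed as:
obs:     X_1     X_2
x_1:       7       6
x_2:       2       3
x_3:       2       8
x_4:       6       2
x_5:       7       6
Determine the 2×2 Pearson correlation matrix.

Step 1 — column means:
  mean(X_1) = (7 + 2 + 2 + 6 + 7) / 5 = 24/5 = 4.8
  mean(X_2) = (6 + 3 + 8 + 2 + 6) / 5 = 25/5 = 5

Step 2 — sample variances and covariances s[i,j] = (1/(n-1)) · Σ_k (x_{k,i} - mean_i) · (x_{k,j} - mean_j), with n-1 = 4:
  s[X_1,X_1] = ((2.2)·(2.2) + (-2.8)·(-2.8) + (-2.8)·(-2.8) + (1.2)·(1.2) + (2.2)·(2.2)) / 4 = 26.8/4 = 6.7
  s[X_1,X_2] = ((2.2)·(1) + (-2.8)·(-2) + (-2.8)·(3) + (1.2)·(-3) + (2.2)·(1)) / 4 = -2/4 = -0.5
  s[X_2,X_2] = ((1)·(1) + (-2)·(-2) + (3)·(3) + (-3)·(-3) + (1)·(1)) / 4 = 24/4 = 6
  Sample standard deviations s_i = √(s[i,i]):
  s(X_1) = √(6.7) = 2.5884
  s(X_2) = √(6) = 2.4495

Step 3 — r_{ij} = s_{ij} / (s_i · s_j):
  r[X_1,X_1] = 1 (diagonal).
  r[X_1,X_2] = -0.5 / (2.5884 · 2.4495) = -0.5 / 6.3403 = -0.0789
  r[X_2,X_2] = 1 (diagonal).

R is symmetric with unit diagonal. Assembling:

R = [[1, -0.0789],
 [-0.0789, 1]]


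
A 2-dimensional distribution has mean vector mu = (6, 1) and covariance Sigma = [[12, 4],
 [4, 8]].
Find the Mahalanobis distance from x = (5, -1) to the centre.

Step 1 — centre the observation: (x - mu) = (-1, -2).

Step 2 — invert Sigma. det(Sigma) = 12·8 - (4)² = 80.
  Sigma^{-1} = (1/det) · [[d, -b], [-b, a]] = [[0.1, -0.05],
 [-0.05, 0.15]].

Step 3 — form the quadratic (x - mu)^T · Sigma^{-1} · (x - mu):
  Sigma^{-1} · (x - mu) = (0, -0.25).
  (x - mu)^T · [Sigma^{-1} · (x - mu)] = (-1)·(0) + (-2)·(-0.25) = 0.5.

Step 4 — take square root: d = √(0.5) ≈ 0.7071.

d(x, mu) = √(0.5) ≈ 0.7071


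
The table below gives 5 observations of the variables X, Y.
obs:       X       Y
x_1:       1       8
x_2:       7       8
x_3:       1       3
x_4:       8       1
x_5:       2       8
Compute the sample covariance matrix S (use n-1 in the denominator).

Step 1 — column means:
  mean(X) = (1 + 7 + 1 + 8 + 2) / 5 = 19/5 = 3.8
  mean(Y) = (8 + 8 + 3 + 1 + 8) / 5 = 28/5 = 5.6

Step 2 — sample covariance S[i,j] = (1/(n-1)) · Σ_k (x_{k,i} - mean_i) · (x_{k,j} - mean_j), with n-1 = 4.
  S[X,X] = ((-2.8)·(-2.8) + (3.2)·(3.2) + (-2.8)·(-2.8) + (4.2)·(4.2) + (-1.8)·(-1.8)) / 4 = 46.8/4 = 11.7
  S[X,Y] = ((-2.8)·(2.4) + (3.2)·(2.4) + (-2.8)·(-2.6) + (4.2)·(-4.6) + (-1.8)·(2.4)) / 4 = -15.4/4 = -3.85
  S[Y,Y] = ((2.4)·(2.4) + (2.4)·(2.4) + (-2.6)·(-2.6) + (-4.6)·(-4.6) + (2.4)·(2.4)) / 4 = 45.2/4 = 11.3

S is symmetric (S[j,i] = S[i,j]). Assembling:

S = [[11.7, -3.85],
 [-3.85, 11.3]]


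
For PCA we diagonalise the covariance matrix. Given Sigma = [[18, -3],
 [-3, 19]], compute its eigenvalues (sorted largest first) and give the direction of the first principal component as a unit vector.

Step 1 — characteristic polynomial of 2×2 Sigma:
  det(Sigma - λI) = λ² - trace · λ + det = 0.
  trace = 18 + 19 = 37, det = 18·19 - (-3)² = 333.
Step 2 — discriminant:
  Δ = trace² - 4·det = 1369 - 1332 = 37.
Step 3 — eigenvalues:
  λ = (trace ± √Δ)/2 = (37 ± 6.0828)/2,
  λ_1 = 21.5414,  λ_2 = 15.4586.

Step 4 — unit eigenvector for λ_1: solve (Sigma - λ_1 I)v = 0. First row:
  (18 - 21.5414)·v_x + (-3)·v_y = 0, i.e. (-3.5414)·v_x + (-3)·v_y = 0,
  so v ∝ (b, λ_1 - a) = (-3, 3.5414); multiply by -1 so the first entry is positive: u = (3, -3.5414).
  ||u|| = √((3)² + (-3.5414)²) = √(21.5414) ≈ 4.6413,
  v_1 = u/||u|| ≈ (0.6464, -0.763) (||v_1|| = 1).

λ_1 = 21.5414,  λ_2 = 15.4586;  v_1 ≈ (0.6464, -0.763)


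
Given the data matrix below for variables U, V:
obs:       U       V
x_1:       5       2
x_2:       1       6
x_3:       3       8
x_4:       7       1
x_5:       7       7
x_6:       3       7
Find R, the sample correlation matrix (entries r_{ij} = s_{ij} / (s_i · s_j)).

Step 1 — column means:
  mean(U) = (5 + 1 + 3 + 7 + 7 + 3) / 6 = 26/6 = 4.3333
  mean(V) = (2 + 6 + 8 + 1 + 7 + 7) / 6 = 31/6 = 5.1667

Step 2 — sample variances and covariances s[i,j] = (1/(n-1)) · Σ_k (x_{k,i} - mean_i) · (x_{k,j} - mean_j), with n-1 = 5:
  s[U,U] = ((0.6667)·(0.6667) + (-3.3333)·(-3.3333) + (-1.3333)·(-1.3333) + (2.6667)·(2.6667) + (2.6667)·(2.6667) + (-1.3333)·(-1.3333)) / 5 = 29.3333/5 = 5.8667
  s[U,V] = ((0.6667)·(-3.1667) + (-3.3333)·(0.8333) + (-1.3333)·(2.8333) + (2.6667)·(-4.1667) + (2.6667)·(1.8333) + (-1.3333)·(1.8333)) / 5 = -17.3333/5 = -3.4667
  s[V,V] = ((-3.1667)·(-3.1667) + (0.8333)·(0.8333) + (2.8333)·(2.8333) + (-4.1667)·(-4.1667) + (1.8333)·(1.8333) + (1.8333)·(1.8333)) / 5 = 42.8333/5 = 8.5667
  Sample standard deviations s_i = √(s[i,i]):
  s(U) = √(5.8667) = 2.4221
  s(V) = √(8.5667) = 2.9269

Step 3 — r_{ij} = s_{ij} / (s_i · s_j):
  r[U,U] = 1 (diagonal).
  r[U,V] = -3.4667 / (2.4221 · 2.9269) = -3.4667 / 7.0893 = -0.489
  r[V,V] = 1 (diagonal).

R is symmetric with unit diagonal. Assembling:

R = [[1, -0.489],
 [-0.489, 1]]


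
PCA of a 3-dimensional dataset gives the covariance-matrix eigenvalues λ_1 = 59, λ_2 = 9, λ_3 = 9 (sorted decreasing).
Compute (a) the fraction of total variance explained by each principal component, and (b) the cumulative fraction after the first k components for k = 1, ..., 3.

Step 1 — total variance = trace(Sigma) = Σ λ_i = 59 + 9 + 9 = 77.

Step 2 — fraction explained by component i = λ_i / Σ λ:
  PC1: 59/77 = 0.7662
  PC2: 9/77 = 0.1169
  PC3: 9/77 = 0.1169

Step 3 — cumulative fraction after k components = (λ_1 + ... + λ_k) / Σ λ:
  k = 1: 59/77 = 0.7662
  k = 2: (59 + 9)/77 = 68/77 = 0.8831
  k = 3: (59 + 9 + 9)/77 = 77/77 = 1

Summary (fraction, with percent):

explained: PC1 0.7662 (76.62%), PC2 0.1169 (11.69%), PC3 0.1169 (11.69%);  cumulative: 0.7662, 0.8831, 1


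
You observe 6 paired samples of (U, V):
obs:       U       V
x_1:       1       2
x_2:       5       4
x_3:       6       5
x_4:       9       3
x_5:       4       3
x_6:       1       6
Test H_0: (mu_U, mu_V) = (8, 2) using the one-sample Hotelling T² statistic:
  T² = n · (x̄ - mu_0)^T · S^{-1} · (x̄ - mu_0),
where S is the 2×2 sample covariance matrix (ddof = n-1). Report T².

Step 1 — sample mean vector:
  mean(U) = (1 + 5 + 6 + 9 + 4 + 1) / 6 = 26/6 = 4.3333
  mean(V) = (2 + 4 + 5 + 3 + 3 + 6) / 6 = 23/6 = 3.8333
  x̄ = (4.3333, 3.8333),  deviation x̄ - mu_0 = (4.3333, 3.8333) - (8, 2) = (-3.6667, 1.8333).

Step 2 — sample covariance matrix, S[i,j] = (1/(n-1)) · Σ_k (x_{k,i} - mean_i) · (x_{k,j} - mean_j), divisor n-1 = 5:
  S[U,U] = ((-3.3333)·(-3.3333) + (0.6667)·(0.6667) + (1.6667)·(1.6667) + (4.6667)·(4.6667) + (-0.3333)·(-0.3333) + (-3.3333)·(-3.3333)) / 5 = 47.3333/5 = 9.4667
  S[U,V] = ((-3.3333)·(-1.8333) + (0.6667)·(0.1667) + (1.6667)·(1.1667) + (4.6667)·(-0.8333) + (-0.3333)·(-0.8333) + (-3.3333)·(2.1667)) / 5 = -2.6667/5 = -0.5333
  S[V,V] = ((-1.8333)·(-1.8333) + (0.1667)·(0.1667) + (1.1667)·(1.1667) + (-0.8333)·(-0.8333) + (-0.8333)·(-0.8333) + (2.1667)·(2.1667)) / 5 = 10.8333/5 = 2.1667
  S = [[9.4667, -0.5333],
 [-0.5333, 2.1667]].

Step 3 — invert S. det(S) = 9.4667·2.1667 - (-0.5333)² = 20.2267.
  S^{-1} = (1/det) · [[d, -b], [-b, a]] = [[0.1071, 0.0264],
 [0.0264, 0.468]].

Step 4 — quadratic form (x̄ - mu_0)^T · S^{-1} · (x̄ - mu_0):
  S^{-1} · (x̄ - mu_0) = (-0.3444, 0.7614),
  (x̄ - mu_0)^T · [...] = (-3.6667)·(-0.3444) + (1.8333)·(0.7614) = 2.6588.

Step 5 — scale by n: T² = 6 · 2.6588 = 15.9525.

T² ≈ 15.9525


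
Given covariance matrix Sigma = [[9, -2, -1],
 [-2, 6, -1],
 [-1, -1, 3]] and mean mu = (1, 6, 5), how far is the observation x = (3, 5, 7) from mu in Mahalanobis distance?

Step 1 — centre the observation: (x - mu) = (2, -1, 2).

Step 2 — invert Sigma (cofactor / det for 3×3, or solve directly):
  Sigma^{-1} = [[0.1298, 0.0534, 0.0611],
 [0.0534, 0.1985, 0.084],
 [0.0611, 0.084, 0.3817]].

Step 3 — form the quadratic (x - mu)^T · Sigma^{-1} · (x - mu):
  Sigma^{-1} · (x - mu) = (0.3282, 0.0763, 0.8015).
  (x - mu)^T · [Sigma^{-1} · (x - mu)] = (2)·(0.3282) + (-1)·(0.0763) + (2)·(0.8015) = 2.1832.

Step 4 — take square root: d = √(2.1832) ≈ 1.4776.

d(x, mu) = √(2.1832) ≈ 1.4776


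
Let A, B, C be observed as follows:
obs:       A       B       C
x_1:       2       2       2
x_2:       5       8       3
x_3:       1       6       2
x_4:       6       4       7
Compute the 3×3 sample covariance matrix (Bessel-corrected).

Step 1 — column means:
  mean(A) = (2 + 5 + 1 + 6) / 4 = 14/4 = 3.5
  mean(B) = (2 + 8 + 6 + 4) / 4 = 20/4 = 5
  mean(C) = (2 + 3 + 2 + 7) / 4 = 14/4 = 3.5

Step 2 — sample covariance S[i,j] = (1/(n-1)) · Σ_k (x_{k,i} - mean_i) · (x_{k,j} - mean_j), with n-1 = 3.
  S[A,A] = ((-1.5)·(-1.5) + (1.5)·(1.5) + (-2.5)·(-2.5) + (2.5)·(2.5)) / 3 = 17/3 = 5.6667
  S[A,B] = ((-1.5)·(-3) + (1.5)·(3) + (-2.5)·(1) + (2.5)·(-1)) / 3 = 4/3 = 1.3333
  S[A,C] = ((-1.5)·(-1.5) + (1.5)·(-0.5) + (-2.5)·(-1.5) + (2.5)·(3.5)) / 3 = 14/3 = 4.6667
  S[B,B] = ((-3)·(-3) + (3)·(3) + (1)·(1) + (-1)·(-1)) / 3 = 20/3 = 6.6667
  S[B,C] = ((-3)·(-1.5) + (3)·(-0.5) + (1)·(-1.5) + (-1)·(3.5)) / 3 = -2/3 = -0.6667
  S[C,C] = ((-1.5)·(-1.5) + (-0.5)·(-0.5) + (-1.5)·(-1.5) + (3.5)·(3.5)) / 3 = 17/3 = 5.6667

S is symmetric (S[j,i] = S[i,j]). Assembling:

S = [[5.6667, 1.3333, 4.6667],
 [1.3333, 6.6667, -0.6667],
 [4.6667, -0.6667, 5.6667]]


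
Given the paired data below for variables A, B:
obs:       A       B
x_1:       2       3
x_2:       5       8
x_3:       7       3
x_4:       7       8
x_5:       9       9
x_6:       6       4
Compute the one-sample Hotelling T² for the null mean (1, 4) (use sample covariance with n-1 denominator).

Step 1 — sample mean vector:
  mean(A) = (2 + 5 + 7 + 7 + 9 + 6) / 6 = 36/6 = 6
  mean(B) = (3 + 8 + 3 + 8 + 9 + 4) / 6 = 35/6 = 5.8333
  x̄ = (6, 5.8333),  deviation x̄ - mu_0 = (6, 5.8333) - (1, 4) = (5, 1.8333).

Step 2 — sample covariance matrix, S[i,j] = (1/(n-1)) · Σ_k (x_{k,i} - mean_i) · (x_{k,j} - mean_j), divisor n-1 = 5:
  S[A,A] = ((-4)·(-4) + (-1)·(-1) + (1)·(1) + (1)·(1) + (3)·(3) + (0)·(0)) / 5 = 28/5 = 5.6
  S[A,B] = ((-4)·(-2.8333) + (-1)·(2.1667) + (1)·(-2.8333) + (1)·(2.1667) + (3)·(3.1667) + (0)·(-1.8333)) / 5 = 18/5 = 3.6
  S[B,B] = ((-2.8333)·(-2.8333) + (2.1667)·(2.1667) + (-2.8333)·(-2.8333) + (2.1667)·(2.1667) + (3.1667)·(3.1667) + (-1.8333)·(-1.8333)) / 5 = 38.8333/5 = 7.7667
  S = [[5.6, 3.6],
 [3.6, 7.7667]].

Step 3 — invert S. det(S) = 5.6·7.7667 - (3.6)² = 30.5333.
  S^{-1} = (1/det) · [[d, -b], [-b, a]] = [[0.2544, -0.1179],
 [-0.1179, 0.1834]].

Step 4 — quadratic form (x̄ - mu_0)^T · S^{-1} · (x̄ - mu_0):
  S^{-1} · (x̄ - mu_0) = (1.0557, -0.2533),
  (x̄ - mu_0)^T · [...] = (5)·(1.0557) + (1.8333)·(-0.2533) = 4.814.

Step 5 — scale by n: T² = 6 · 4.814 = 28.8843.

T² ≈ 28.8843


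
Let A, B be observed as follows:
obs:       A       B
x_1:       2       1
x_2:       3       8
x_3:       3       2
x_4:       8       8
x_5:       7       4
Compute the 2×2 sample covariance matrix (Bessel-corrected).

Step 1 — column means:
  mean(A) = (2 + 3 + 3 + 8 + 7) / 5 = 23/5 = 4.6
  mean(B) = (1 + 8 + 2 + 8 + 4) / 5 = 23/5 = 4.6

Step 2 — sample covariance S[i,j] = (1/(n-1)) · Σ_k (x_{k,i} - mean_i) · (x_{k,j} - mean_j), with n-1 = 4.
  S[A,A] = ((-2.6)·(-2.6) + (-1.6)·(-1.6) + (-1.6)·(-1.6) + (3.4)·(3.4) + (2.4)·(2.4)) / 4 = 29.2/4 = 7.3
  S[A,B] = ((-2.6)·(-3.6) + (-1.6)·(3.4) + (-1.6)·(-2.6) + (3.4)·(3.4) + (2.4)·(-0.6)) / 4 = 18.2/4 = 4.55
  S[B,B] = ((-3.6)·(-3.6) + (3.4)·(3.4) + (-2.6)·(-2.6) + (3.4)·(3.4) + (-0.6)·(-0.6)) / 4 = 43.2/4 = 10.8

S is symmetric (S[j,i] = S[i,j]). Assembling:

S = [[7.3, 4.55],
 [4.55, 10.8]]


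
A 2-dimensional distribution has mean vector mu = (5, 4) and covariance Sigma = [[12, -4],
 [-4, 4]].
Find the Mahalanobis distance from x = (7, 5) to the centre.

Step 1 — centre the observation: (x - mu) = (2, 1).

Step 2 — invert Sigma. det(Sigma) = 12·4 - (-4)² = 32.
  Sigma^{-1} = (1/det) · [[d, -b], [-b, a]] = [[0.125, 0.125],
 [0.125, 0.375]].

Step 3 — form the quadratic (x - mu)^T · Sigma^{-1} · (x - mu):
  Sigma^{-1} · (x - mu) = (0.375, 0.625).
  (x - mu)^T · [Sigma^{-1} · (x - mu)] = (2)·(0.375) + (1)·(0.625) = 1.375.

Step 4 — take square root: d = √(1.375) ≈ 1.1726.

d(x, mu) = √(1.375) ≈ 1.1726


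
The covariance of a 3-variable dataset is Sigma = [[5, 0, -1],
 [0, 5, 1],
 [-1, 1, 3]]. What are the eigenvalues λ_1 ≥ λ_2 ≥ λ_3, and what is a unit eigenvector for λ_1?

Step 1 — characteristic polynomial p(λ) = det(λI - Sigma) = λ³ - tr·λ² + c_1·λ - det, where tr = trace, c_1 = sum of the principal 2×2 minors, det = det(Sigma):
  tr = 5 + 5 + 3 = 13,
  c_1 = (5·5 - (0)²) + (5·3 - (-1)²) + (5·3 - (1)²) = 25 + 14 + 14 = 53,
  det = 5·(5·3 - (1)²) - (0)·((0)·3 - (1)·(-1)) + (-1)·((0)·(1) - 5·(-1)) = 5·(14) - (0)·(1) + (-1)·(5) = 65.
  So p(λ) = λ³ - 13λ² + 53λ - 65.
Step 2 — look for an integer root (rational root theorem: any rational root is an integer divisor of 65). Testing λ = 5:
  p(5) = 125 - 325 + 265 - 65 = 0  ✓
  Dividing out (λ - 5): p(λ) = (λ - 5)(λ² - 8λ + 13).
Step 3 — remaining eigenvalues from the quadratic λ² - 8λ + 13 = 0:
  Δ = 8² - 4·13 = 64 - 52 = 12,  λ = (8 ± √12)/2 = (8 ± 3.4641)/2 ≈ 5.7321 or 2.2679.
  Sorted: λ_1 = 5.7321,  λ_2 = 5,  λ_3 = 2.2679  (check: sum = 13 = tr ✓).

Step 4 — unit eigenvector for λ_1 ≈ 5.7321: v spans the null space of (Sigma - λ_1 I), whose rows are
  r_1 = (-0.7321, 0, -1),  r_2 = (0, -0.7321, 1),  r_3 = (-1, 1, -2.7321).
  v is orthogonal to every row, so take v ∝ r_1 × r_2 = ((0)·(1) - (-1)·(-0.7321), (-1)·(0) - (-0.7321)·(1), (-0.7321)·(-0.7321) - (0)·(0)) ≈ (-0.7321, 0.7321, 0.5359).
  Rescale (multiply by -1 so the first nonzero entry is positive): u = (0.7321, -0.7321, -0.5359).
  ||u|| = √((0.7321)² + (-0.7321)² + (-0.5359)²) = √(1.359) ≈ 1.1658,  v_1 = u/||u|| ≈ (0.628, -0.628, -0.4597) (||v_1|| = 1).

λ_1 = 5.7321,  λ_2 = 5,  λ_3 = 2.2679;  v_1 ≈ (0.628, -0.628, -0.4597)


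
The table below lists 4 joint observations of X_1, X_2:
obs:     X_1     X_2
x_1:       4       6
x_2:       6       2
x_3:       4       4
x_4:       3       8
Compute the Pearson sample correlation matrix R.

Step 1 — column means:
  mean(X_1) = (4 + 6 + 4 + 3) / 4 = 17/4 = 4.25
  mean(X_2) = (6 + 2 + 4 + 8) / 4 = 20/4 = 5

Step 2 — sample variances and covariances s[i,j] = (1/(n-1)) · Σ_k (x_{k,i} - mean_i) · (x_{k,j} - mean_j), with n-1 = 3:
  s[X_1,X_1] = ((-0.25)·(-0.25) + (1.75)·(1.75) + (-0.25)·(-0.25) + (-1.25)·(-1.25)) / 3 = 4.75/3 = 1.5833
  s[X_1,X_2] = ((-0.25)·(1) + (1.75)·(-3) + (-0.25)·(-1) + (-1.25)·(3)) / 3 = -9/3 = -3
  s[X_2,X_2] = ((1)·(1) + (-3)·(-3) + (-1)·(-1) + (3)·(3)) / 3 = 20/3 = 6.6667
  Sample standard deviations s_i = √(s[i,i]):
  s(X_1) = √(1.5833) = 1.2583
  s(X_2) = √(6.6667) = 2.582

Step 3 — r_{ij} = s_{ij} / (s_i · s_j):
  r[X_1,X_1] = 1 (diagonal).
  r[X_1,X_2] = -3 / (1.2583 · 2.582) = -3 / 3.2489 = -0.9234
  r[X_2,X_2] = 1 (diagonal).

R is symmetric with unit diagonal. Assembling:

R = [[1, -0.9234],
 [-0.9234, 1]]


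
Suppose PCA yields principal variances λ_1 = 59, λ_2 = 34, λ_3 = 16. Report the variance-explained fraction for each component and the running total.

Step 1 — total variance = trace(Sigma) = Σ λ_i = 59 + 34 + 16 = 109.

Step 2 — fraction explained by component i = λ_i / Σ λ:
  PC1: 59/109 = 0.5413
  PC2: 34/109 = 0.3119
  PC3: 16/109 = 0.1468

Step 3 — cumulative fraction after k components = (λ_1 + ... + λ_k) / Σ λ:
  k = 1: 59/109 = 0.5413
  k = 2: (59 + 34)/109 = 93/109 = 0.8532
  k = 3: (59 + 34 + 16)/109 = 109/109 = 1

Summary (fraction, with percent):

explained: PC1 0.5413 (54.13%), PC2 0.3119 (31.19%), PC3 0.1468 (14.68%);  cumulative: 0.5413, 0.8532, 1


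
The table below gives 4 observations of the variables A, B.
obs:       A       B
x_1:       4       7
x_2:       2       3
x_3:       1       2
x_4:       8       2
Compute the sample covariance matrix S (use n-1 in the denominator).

Step 1 — column means:
  mean(A) = (4 + 2 + 1 + 8) / 4 = 15/4 = 3.75
  mean(B) = (7 + 3 + 2 + 2) / 4 = 14/4 = 3.5

Step 2 — sample covariance S[i,j] = (1/(n-1)) · Σ_k (x_{k,i} - mean_i) · (x_{k,j} - mean_j), with n-1 = 3.
  S[A,A] = ((0.25)·(0.25) + (-1.75)·(-1.75) + (-2.75)·(-2.75) + (4.25)·(4.25)) / 3 = 28.75/3 = 9.5833
  S[A,B] = ((0.25)·(3.5) + (-1.75)·(-0.5) + (-2.75)·(-1.5) + (4.25)·(-1.5)) / 3 = -0.5/3 = -0.1667
  S[B,B] = ((3.5)·(3.5) + (-0.5)·(-0.5) + (-1.5)·(-1.5) + (-1.5)·(-1.5)) / 3 = 17/3 = 5.6667

S is symmetric (S[j,i] = S[i,j]). Assembling:

S = [[9.5833, -0.1667],
 [-0.1667, 5.6667]]


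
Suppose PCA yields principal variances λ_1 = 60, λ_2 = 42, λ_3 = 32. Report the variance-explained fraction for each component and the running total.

Step 1 — total variance = trace(Sigma) = Σ λ_i = 60 + 42 + 32 = 134.

Step 2 — fraction explained by component i = λ_i / Σ λ:
  PC1: 60/134 = 0.4478
  PC2: 42/134 = 0.3134
  PC3: 32/134 = 0.2388

Step 3 — cumulative fraction after k components = (λ_1 + ... + λ_k) / Σ λ:
  k = 1: 60/134 = 0.4478
  k = 2: (60 + 42)/134 = 102/134 = 0.7612
  k = 3: (60 + 42 + 32)/134 = 134/134 = 1

Summary (fraction, with percent):

explained: PC1 0.4478 (44.78%), PC2 0.3134 (31.34%), PC3 0.2388 (23.88%);  cumulative: 0.4478, 0.7612, 1


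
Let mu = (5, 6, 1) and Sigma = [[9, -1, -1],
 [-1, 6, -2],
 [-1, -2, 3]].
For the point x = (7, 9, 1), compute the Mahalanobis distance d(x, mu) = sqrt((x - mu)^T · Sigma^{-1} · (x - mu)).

Step 1 — centre the observation: (x - mu) = (2, 3, 0).

Step 2 — invert Sigma (cofactor / det for 3×3, or solve directly):
  Sigma^{-1} = [[0.1239, 0.0442, 0.0708],
 [0.0442, 0.2301, 0.1681],
 [0.0708, 0.1681, 0.469]].

Step 3 — form the quadratic (x - mu)^T · Sigma^{-1} · (x - mu):
  Sigma^{-1} · (x - mu) = (0.3805, 0.7788, 0.646).
  (x - mu)^T · [Sigma^{-1} · (x - mu)] = (2)·(0.3805) + (3)·(0.7788) + (0)·(0.646) = 3.0973.

Step 4 — take square root: d = √(3.0973) ≈ 1.7599.

d(x, mu) = √(3.0973) ≈ 1.7599


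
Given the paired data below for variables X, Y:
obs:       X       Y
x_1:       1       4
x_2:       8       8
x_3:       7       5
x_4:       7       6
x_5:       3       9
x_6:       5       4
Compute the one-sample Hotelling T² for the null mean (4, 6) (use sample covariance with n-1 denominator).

Step 1 — sample mean vector:
  mean(X) = (1 + 8 + 7 + 7 + 3 + 5) / 6 = 31/6 = 5.1667
  mean(Y) = (4 + 8 + 5 + 6 + 9 + 4) / 6 = 36/6 = 6
  x̄ = (5.1667, 6),  deviation x̄ - mu_0 = (5.1667, 6) - (4, 6) = (1.1667, 0).

Step 2 — sample covariance matrix, S[i,j] = (1/(n-1)) · Σ_k (x_{k,i} - mean_i) · (x_{k,j} - mean_j), divisor n-1 = 5:
  S[X,X] = ((-4.1667)·(-4.1667) + (2.8333)·(2.8333) + (1.8333)·(1.8333) + (1.8333)·(1.8333) + (-2.1667)·(-2.1667) + (-0.1667)·(-0.1667)) / 5 = 36.8333/5 = 7.3667
  S[X,Y] = ((-4.1667)·(-2) + (2.8333)·(2) + (1.8333)·(-1) + (1.8333)·(0) + (-2.1667)·(3) + (-0.1667)·(-2)) / 5 = 6/5 = 1.2
  S[Y,Y] = ((-2)·(-2) + (2)·(2) + (-1)·(-1) + (0)·(0) + (3)·(3) + (-2)·(-2)) / 5 = 22/5 = 4.4
  S = [[7.3667, 1.2],
 [1.2, 4.4]].

Step 3 — invert S. det(S) = 7.3667·4.4 - (1.2)² = 30.9733.
  S^{-1} = (1/det) · [[d, -b], [-b, a]] = [[0.1421, -0.0387],
 [-0.0387, 0.2378]].

Step 4 — quadratic form (x̄ - mu_0)^T · S^{-1} · (x̄ - mu_0):
  S^{-1} · (x̄ - mu_0) = (0.1657, -0.0452),
  (x̄ - mu_0)^T · [...] = (1.1667)·(0.1657) + (0)·(-0.0452) = 0.1934.

Step 5 — scale by n: T² = 6 · 0.1934 = 1.1601.

T² ≈ 1.1601


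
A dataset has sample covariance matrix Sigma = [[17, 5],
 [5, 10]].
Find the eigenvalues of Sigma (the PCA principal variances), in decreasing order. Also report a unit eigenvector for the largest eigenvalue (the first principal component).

Step 1 — characteristic polynomial of 2×2 Sigma:
  det(Sigma - λI) = λ² - trace · λ + det = 0.
  trace = 17 + 10 = 27, det = 17·10 - (5)² = 145.
Step 2 — discriminant:
  Δ = trace² - 4·det = 729 - 580 = 149.
Step 3 — eigenvalues:
  λ = (trace ± √Δ)/2 = (27 ± 12.2066)/2,
  λ_1 = 19.6033,  λ_2 = 7.3967.

Step 4 — unit eigenvector for λ_1: solve (Sigma - λ_1 I)v = 0. First row:
  (17 - 19.6033)·v_x + (5)·v_y = 0, i.e. (-2.6033)·v_x + (5)·v_y = 0,
  so v ∝ (b, λ_1 - a) = (5, 2.6033) = u.
  ||u|| = √((5)² + (2.6033)²) = √(31.7771) ≈ 5.6371,
  v_1 = u/||u|| ≈ (0.887, 0.4618) (||v_1|| = 1).

λ_1 = 19.6033,  λ_2 = 7.3967;  v_1 ≈ (0.887, 0.4618)


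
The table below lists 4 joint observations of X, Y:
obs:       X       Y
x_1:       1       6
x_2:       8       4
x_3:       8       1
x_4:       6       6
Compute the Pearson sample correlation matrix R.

Step 1 — column means:
  mean(X) = (1 + 8 + 8 + 6) / 4 = 23/4 = 5.75
  mean(Y) = (6 + 4 + 1 + 6) / 4 = 17/4 = 4.25

Step 2 — sample variances and covariances s[i,j] = (1/(n-1)) · Σ_k (x_{k,i} - mean_i) · (x_{k,j} - mean_j), with n-1 = 3:
  s[X,X] = ((-4.75)·(-4.75) + (2.25)·(2.25) + (2.25)·(2.25) + (0.25)·(0.25)) / 3 = 32.75/3 = 10.9167
  s[X,Y] = ((-4.75)·(1.75) + (2.25)·(-0.25) + (2.25)·(-3.25) + (0.25)·(1.75)) / 3 = -15.75/3 = -5.25
  s[Y,Y] = ((1.75)·(1.75) + (-0.25)·(-0.25) + (-3.25)·(-3.25) + (1.75)·(1.75)) / 3 = 16.75/3 = 5.5833
  Sample standard deviations s_i = √(s[i,i]):
  s(X) = √(10.9167) = 3.304
  s(Y) = √(5.5833) = 2.3629

Step 3 — r_{ij} = s_{ij} / (s_i · s_j):
  r[X,X] = 1 (diagonal).
  r[X,Y] = -5.25 / (3.304 · 2.3629) = -5.25 / 7.8071 = -0.6725
  r[Y,Y] = 1 (diagonal).

R is symmetric with unit diagonal. Assembling:

R = [[1, -0.6725],
 [-0.6725, 1]]


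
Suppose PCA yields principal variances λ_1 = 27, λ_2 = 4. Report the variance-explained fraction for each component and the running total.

Step 1 — total variance = trace(Sigma) = Σ λ_i = 27 + 4 = 31.

Step 2 — fraction explained by component i = λ_i / Σ λ:
  PC1: 27/31 = 0.871
  PC2: 4/31 = 0.129

Step 3 — cumulative fraction after k components = (λ_1 + ... + λ_k) / Σ λ:
  k = 1: 27/31 = 0.871
  k = 2: (27 + 4)/31 = 31/31 = 1

Summary (fraction, with percent):

explained: PC1 0.871 (87.1%), PC2 0.129 (12.9%);  cumulative: 0.871, 1


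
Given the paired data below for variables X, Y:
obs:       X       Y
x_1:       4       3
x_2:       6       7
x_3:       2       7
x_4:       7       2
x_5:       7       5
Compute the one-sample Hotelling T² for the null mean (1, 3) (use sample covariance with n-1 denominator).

Step 1 — sample mean vector:
  mean(X) = (4 + 6 + 2 + 7 + 7) / 5 = 26/5 = 5.2
  mean(Y) = (3 + 7 + 7 + 2 + 5) / 5 = 24/5 = 4.8
  x̄ = (5.2, 4.8),  deviation x̄ - mu_0 = (5.2, 4.8) - (1, 3) = (4.2, 1.8).

Step 2 — sample covariance matrix, S[i,j] = (1/(n-1)) · Σ_k (x_{k,i} - mean_i) · (x_{k,j} - mean_j), divisor n-1 = 4:
  S[X,X] = ((-1.2)·(-1.2) + (0.8)·(0.8) + (-3.2)·(-3.2) + (1.8)·(1.8) + (1.8)·(1.8)) / 4 = 18.8/4 = 4.7
  S[X,Y] = ((-1.2)·(-1.8) + (0.8)·(2.2) + (-3.2)·(2.2) + (1.8)·(-2.8) + (1.8)·(0.2)) / 4 = -7.8/4 = -1.95
  S[Y,Y] = ((-1.8)·(-1.8) + (2.2)·(2.2) + (2.2)·(2.2) + (-2.8)·(-2.8) + (0.2)·(0.2)) / 4 = 20.8/4 = 5.2
  S = [[4.7, -1.95],
 [-1.95, 5.2]].

Step 3 — invert S. det(S) = 4.7·5.2 - (-1.95)² = 20.6375.
  S^{-1} = (1/det) · [[d, -b], [-b, a]] = [[0.252, 0.0945],
 [0.0945, 0.2277]].

Step 4 — quadratic form (x̄ - mu_0)^T · S^{-1} · (x̄ - mu_0):
  S^{-1} · (x̄ - mu_0) = (1.2283, 0.8068),
  (x̄ - mu_0)^T · [...] = (4.2)·(1.2283) + (1.8)·(0.8068) = 6.6113.

Step 5 — scale by n: T² = 5 · 6.6113 = 33.0563.

T² ≈ 33.0563


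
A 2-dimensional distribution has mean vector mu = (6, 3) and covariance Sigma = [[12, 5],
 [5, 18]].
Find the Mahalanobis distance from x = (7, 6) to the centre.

Step 1 — centre the observation: (x - mu) = (1, 3).

Step 2 — invert Sigma. det(Sigma) = 12·18 - (5)² = 191.
  Sigma^{-1} = (1/det) · [[d, -b], [-b, a]] = [[0.0942, -0.0262],
 [-0.0262, 0.0628]].

Step 3 — form the quadratic (x - mu)^T · Sigma^{-1} · (x - mu):
  Sigma^{-1} · (x - mu) = (0.0157, 0.1623).
  (x - mu)^T · [Sigma^{-1} · (x - mu)] = (1)·(0.0157) + (3)·(0.1623) = 0.5026.

Step 4 — take square root: d = √(0.5026) ≈ 0.709.

d(x, mu) = √(0.5026) ≈ 0.709


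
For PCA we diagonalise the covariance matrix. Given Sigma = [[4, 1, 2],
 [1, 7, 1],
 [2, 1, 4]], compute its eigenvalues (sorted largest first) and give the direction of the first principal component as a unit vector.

Step 1 — characteristic polynomial p(λ) = det(λI - Sigma) = λ³ - tr·λ² + c_1·λ - det, where tr = trace, c_1 = sum of the principal 2×2 minors, det = det(Sigma):
  tr = 4 + 7 + 4 = 15,
  c_1 = (4·7 - (1)²) + (4·4 - (2)²) + (7·4 - (1)²) = 27 + 12 + 27 = 66,
  det = 4·(7·4 - (1)²) - (1)·((1)·4 - (1)·(2)) + (2)·((1)·(1) - 7·(2)) = 4·(27) - (1)·(2) + (2)·(-13) = 80.
  So p(λ) = λ³ - 15λ² + 66λ - 80.
Step 2 — look for an integer root (rational root theorem: any rational root is an integer divisor of 80). Testing λ = 2:
  p(2) = 8 - 60 + 132 - 80 = 0  ✓
  Dividing out (λ - 2): p(λ) = (λ - 2)(λ² - 13λ + 40).
Step 3 — remaining eigenvalues from the quadratic λ² - 13λ + 40 = 0:
  Δ = 13² - 4·40 = 169 - 160 = 9,  λ = (13 ± √9)/2 = (13 ± 3)/2 = 8 or 5.
  Sorted: λ_1 = 8,  λ_2 = 5,  λ_3 = 2  (check: sum = 15 = tr ✓).

Step 4 — unit eigenvector for λ_1 = 8: v spans the null space of (Sigma - λ_1 I), whose rows are
  r_1 = (-4, 1, 2),  r_2 = (1, -1, 1),  r_3 = (2, 1, -4).
  v is orthogonal to every row, so take v ∝ r_1 × r_2 = ((1)·(1) - (2)·(-1), (2)·(1) - (-4)·(1), (-4)·(-1) - (1)·(1)) = (3, 6, 3).
  Rescale (divide by 3): u = (1, 2, 1).
  ||u|| = √((1)² + (2)² + (1)²) = √(6) ≈ 2.4495,  v_1 = u/||u|| ≈ (0.4082, 0.8165, 0.4082) (||v_1|| = 1).

λ_1 = 8,  λ_2 = 5,  λ_3 = 2;  v_1 ≈ (0.4082, 0.8165, 0.4082)


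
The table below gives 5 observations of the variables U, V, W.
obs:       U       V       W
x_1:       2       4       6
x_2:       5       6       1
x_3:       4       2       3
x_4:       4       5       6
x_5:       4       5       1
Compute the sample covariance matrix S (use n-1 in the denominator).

Step 1 — column means:
  mean(U) = (2 + 5 + 4 + 4 + 4) / 5 = 19/5 = 3.8
  mean(V) = (4 + 6 + 2 + 5 + 5) / 5 = 22/5 = 4.4
  mean(W) = (6 + 1 + 3 + 6 + 1) / 5 = 17/5 = 3.4

Step 2 — sample covariance S[i,j] = (1/(n-1)) · Σ_k (x_{k,i} - mean_i) · (x_{k,j} - mean_j), with n-1 = 4.
  S[U,U] = ((-1.8)·(-1.8) + (1.2)·(1.2) + (0.2)·(0.2) + (0.2)·(0.2) + (0.2)·(0.2)) / 4 = 4.8/4 = 1.2
  S[U,V] = ((-1.8)·(-0.4) + (1.2)·(1.6) + (0.2)·(-2.4) + (0.2)·(0.6) + (0.2)·(0.6)) / 4 = 2.4/4 = 0.6
  S[U,W] = ((-1.8)·(2.6) + (1.2)·(-2.4) + (0.2)·(-0.4) + (0.2)·(2.6) + (0.2)·(-2.4)) / 4 = -7.6/4 = -1.9
  S[V,V] = ((-0.4)·(-0.4) + (1.6)·(1.6) + (-2.4)·(-2.4) + (0.6)·(0.6) + (0.6)·(0.6)) / 4 = 9.2/4 = 2.3
  S[V,W] = ((-0.4)·(2.6) + (1.6)·(-2.4) + (-2.4)·(-0.4) + (0.6)·(2.6) + (0.6)·(-2.4)) / 4 = -3.8/4 = -0.95
  S[W,W] = ((2.6)·(2.6) + (-2.4)·(-2.4) + (-0.4)·(-0.4) + (2.6)·(2.6) + (-2.4)·(-2.4)) / 4 = 25.2/4 = 6.3

S is symmetric (S[j,i] = S[i,j]). Assembling:

S = [[1.2, 0.6, -1.9],
 [0.6, 2.3, -0.95],
 [-1.9, -0.95, 6.3]]


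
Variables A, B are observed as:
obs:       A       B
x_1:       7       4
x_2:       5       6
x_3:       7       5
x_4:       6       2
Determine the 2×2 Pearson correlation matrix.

Step 1 — column means:
  mean(A) = (7 + 5 + 7 + 6) / 4 = 25/4 = 6.25
  mean(B) = (4 + 6 + 5 + 2) / 4 = 17/4 = 4.25

Step 2 — sample variances and covariances s[i,j] = (1/(n-1)) · Σ_k (x_{k,i} - mean_i) · (x_{k,j} - mean_j), with n-1 = 3:
  s[A,A] = ((0.75)·(0.75) + (-1.25)·(-1.25) + (0.75)·(0.75) + (-0.25)·(-0.25)) / 3 = 2.75/3 = 0.9167
  s[A,B] = ((0.75)·(-0.25) + (-1.25)·(1.75) + (0.75)·(0.75) + (-0.25)·(-2.25)) / 3 = -1.25/3 = -0.4167
  s[B,B] = ((-0.25)·(-0.25) + (1.75)·(1.75) + (0.75)·(0.75) + (-2.25)·(-2.25)) / 3 = 8.75/3 = 2.9167
  Sample standard deviations s_i = √(s[i,i]):
  s(A) = √(0.9167) = 0.9574
  s(B) = √(2.9167) = 1.7078

Step 3 — r_{ij} = s_{ij} / (s_i · s_j):
  r[A,A] = 1 (diagonal).
  r[A,B] = -0.4167 / (0.9574 · 1.7078) = -0.4167 / 1.6351 = -0.2548
  r[B,B] = 1 (diagonal).

R is symmetric with unit diagonal. Assembling:

R = [[1, -0.2548],
 [-0.2548, 1]]


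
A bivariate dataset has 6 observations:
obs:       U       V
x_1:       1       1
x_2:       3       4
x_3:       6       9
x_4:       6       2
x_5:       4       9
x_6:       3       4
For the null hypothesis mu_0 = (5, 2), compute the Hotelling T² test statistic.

Step 1 — sample mean vector:
  mean(U) = (1 + 3 + 6 + 6 + 4 + 3) / 6 = 23/6 = 3.8333
  mean(V) = (1 + 4 + 9 + 2 + 9 + 4) / 6 = 29/6 = 4.8333
  x̄ = (3.8333, 4.8333),  deviation x̄ - mu_0 = (3.8333, 4.8333) - (5, 2) = (-1.1667, 2.8333).

Step 2 — sample covariance matrix, S[i,j] = (1/(n-1)) · Σ_k (x_{k,i} - mean_i) · (x_{k,j} - mean_j), divisor n-1 = 5:
  S[U,U] = ((-2.8333)·(-2.8333) + (-0.8333)·(-0.8333) + (2.1667)·(2.1667) + (2.1667)·(2.1667) + (0.1667)·(0.1667) + (-0.8333)·(-0.8333)) / 5 = 18.8333/5 = 3.7667
  S[U,V] = ((-2.8333)·(-3.8333) + (-0.8333)·(-0.8333) + (2.1667)·(4.1667) + (2.1667)·(-2.8333) + (0.1667)·(4.1667) + (-0.8333)·(-0.8333)) / 5 = 15.8333/5 = 3.1667
  S[V,V] = ((-3.8333)·(-3.8333) + (-0.8333)·(-0.8333) + (4.1667)·(4.1667) + (-2.8333)·(-2.8333) + (4.1667)·(4.1667) + (-0.8333)·(-0.8333)) / 5 = 58.8333/5 = 11.7667
  S = [[3.7667, 3.1667],
 [3.1667, 11.7667]].

Step 3 — invert S. det(S) = 3.7667·11.7667 - (3.1667)² = 34.2933.
  S^{-1} = (1/det) · [[d, -b], [-b, a]] = [[0.3431, -0.0923],
 [-0.0923, 0.1098]].

Step 4 — quadratic form (x̄ - mu_0)^T · S^{-1} · (x̄ - mu_0):
  S^{-1} · (x̄ - mu_0) = (-0.6619, 0.4189),
  (x̄ - mu_0)^T · [...] = (-1.1667)·(-0.6619) + (2.8333)·(0.4189) = 1.9592.

Step 5 — scale by n: T² = 6 · 1.9592 = 11.7554.

T² ≈ 11.7554


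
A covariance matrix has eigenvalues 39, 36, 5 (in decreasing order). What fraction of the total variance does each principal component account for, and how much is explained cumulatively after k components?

Step 1 — total variance = trace(Sigma) = Σ λ_i = 39 + 36 + 5 = 80.

Step 2 — fraction explained by component i = λ_i / Σ λ:
  PC1: 39/80 = 0.4875
  PC2: 36/80 = 0.45
  PC3: 5/80 = 0.0625

Step 3 — cumulative fraction after k components = (λ_1 + ... + λ_k) / Σ λ:
  k = 1: 39/80 = 0.4875
  k = 2: (39 + 36)/80 = 75/80 = 0.9375
  k = 3: (39 + 36 + 5)/80 = 80/80 = 1

Summary (fraction, with percent):

explained: PC1 0.4875 (48.75%), PC2 0.45 (45%), PC3 0.0625 (6.25%);  cumulative: 0.4875, 0.9375, 1


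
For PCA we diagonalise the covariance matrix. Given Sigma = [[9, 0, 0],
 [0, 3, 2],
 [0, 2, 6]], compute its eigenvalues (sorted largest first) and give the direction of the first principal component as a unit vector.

Step 1 — characteristic polynomial p(λ) = det(λI - Sigma) = λ³ - tr·λ² + c_1·λ - det, where tr = trace, c_1 = sum of the principal 2×2 minors, det = det(Sigma):
  tr = 9 + 3 + 6 = 18,
  c_1 = (9·3 - (0)²) + (9·6 - (0)²) + (3·6 - (2)²) = 27 + 54 + 14 = 95,
  det = 9·(3·6 - (2)²) - (0)·((0)·6 - (2)·(0)) + (0)·((0)·(2) - 3·(0)) = 9·(14) - (0)·(0) + (0)·(0) = 126.
  So p(λ) = λ³ - 18λ² + 95λ - 126.
Step 2 — look for an integer root (rational root theorem: any rational root is an integer divisor of 126). Testing λ = 2:
  p(2) = 8 - 72 + 190 - 126 = 0  ✓
  Dividing out (λ - 2): p(λ) = (λ - 2)(λ² - 16λ + 63).
Step 3 — remaining eigenvalues from the quadratic λ² - 16λ + 63 = 0:
  Δ = 16² - 4·63 = 256 - 252 = 4,  λ = (16 ± √4)/2 = (16 ± 2)/2 = 9 or 7.
  Sorted: λ_1 = 9,  λ_2 = 7,  λ_3 = 2  (check: sum = 18 = tr ✓).

Step 4 — unit eigenvector for λ_1 = 9: v spans the null space of (Sigma - λ_1 I), whose rows are
  r_1 = (0, 0, 0),  r_2 = (0, -6, 2),  r_3 = (0, 2, -3).
  v is orthogonal to every row, so take v ∝ r_2 × r_3 = ((-6)·(-3) - (2)·(2), (2)·(0) - (0)·(-3), (0)·(2) - (-6)·(0)) = (14, 0, 0).
  Rescale (divide by 14): u = (1, 0, 0).
  ||u|| = √((1)² + (0)² + (0)²) = √(1) = 1,  v_1 = u/||u|| ≈ (1, 0, 0) (||v_1|| = 1).

λ_1 = 9,  λ_2 = 7,  λ_3 = 2;  v_1 ≈ (1, 0, 0)


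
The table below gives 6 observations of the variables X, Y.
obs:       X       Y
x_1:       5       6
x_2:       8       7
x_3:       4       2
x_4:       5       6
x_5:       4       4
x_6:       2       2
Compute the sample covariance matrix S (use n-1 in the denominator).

Step 1 — column means:
  mean(X) = (5 + 8 + 4 + 5 + 4 + 2) / 6 = 28/6 = 4.6667
  mean(Y) = (6 + 7 + 2 + 6 + 4 + 2) / 6 = 27/6 = 4.5

Step 2 — sample covariance S[i,j] = (1/(n-1)) · Σ_k (x_{k,i} - mean_i) · (x_{k,j} - mean_j), with n-1 = 5.
  S[X,X] = ((0.3333)·(0.3333) + (3.3333)·(3.3333) + (-0.6667)·(-0.6667) + (0.3333)·(0.3333) + (-0.6667)·(-0.6667) + (-2.6667)·(-2.6667)) / 5 = 19.3333/5 = 3.8667
  S[X,Y] = ((0.3333)·(1.5) + (3.3333)·(2.5) + (-0.6667)·(-2.5) + (0.3333)·(1.5) + (-0.6667)·(-0.5) + (-2.6667)·(-2.5)) / 5 = 18/5 = 3.6
  S[Y,Y] = ((1.5)·(1.5) + (2.5)·(2.5) + (-2.5)·(-2.5) + (1.5)·(1.5) + (-0.5)·(-0.5) + (-2.5)·(-2.5)) / 5 = 23.5/5 = 4.7

S is symmetric (S[j,i] = S[i,j]). Assembling:

S = [[3.8667, 3.6],
 [3.6, 4.7]]


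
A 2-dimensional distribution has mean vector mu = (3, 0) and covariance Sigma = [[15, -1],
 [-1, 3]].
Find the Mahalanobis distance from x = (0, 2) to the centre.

Step 1 — centre the observation: (x - mu) = (-3, 2).

Step 2 — invert Sigma. det(Sigma) = 15·3 - (-1)² = 44.
  Sigma^{-1} = (1/det) · [[d, -b], [-b, a]] = [[0.0682, 0.0227],
 [0.0227, 0.3409]].

Step 3 — form the quadratic (x - mu)^T · Sigma^{-1} · (x - mu):
  Sigma^{-1} · (x - mu) = (-0.1591, 0.6136).
  (x - mu)^T · [Sigma^{-1} · (x - mu)] = (-3)·(-0.1591) + (2)·(0.6136) = 1.7045.

Step 4 — take square root: d = √(1.7045) ≈ 1.3056.

d(x, mu) = √(1.7045) ≈ 1.3056


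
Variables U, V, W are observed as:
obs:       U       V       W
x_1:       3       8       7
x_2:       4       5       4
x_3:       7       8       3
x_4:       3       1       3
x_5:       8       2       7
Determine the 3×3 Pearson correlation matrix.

Step 1 — column means:
  mean(U) = (3 + 4 + 7 + 3 + 8) / 5 = 25/5 = 5
  mean(V) = (8 + 5 + 8 + 1 + 2) / 5 = 24/5 = 4.8
  mean(W) = (7 + 4 + 3 + 3 + 7) / 5 = 24/5 = 4.8

Step 2 — sample variances and covariances s[i,j] = (1/(n-1)) · Σ_k (x_{k,i} - mean_i) · (x_{k,j} - mean_j), with n-1 = 4:
  s[U,U] = ((-2)·(-2) + (-1)·(-1) + (2)·(2) + (-2)·(-2) + (3)·(3)) / 4 = 22/4 = 5.5
  s[U,V] = ((-2)·(3.2) + (-1)·(0.2) + (2)·(3.2) + (-2)·(-3.8) + (3)·(-2.8)) / 4 = -1/4 = -0.25
  s[U,W] = ((-2)·(2.2) + (-1)·(-0.8) + (2)·(-1.8) + (-2)·(-1.8) + (3)·(2.2)) / 4 = 3/4 = 0.75
  s[V,V] = ((3.2)·(3.2) + (0.2)·(0.2) + (3.2)·(3.2) + (-3.8)·(-3.8) + (-2.8)·(-2.8)) / 4 = 42.8/4 = 10.7
  s[V,W] = ((3.2)·(2.2) + (0.2)·(-0.8) + (3.2)·(-1.8) + (-3.8)·(-1.8) + (-2.8)·(2.2)) / 4 = 1.8/4 = 0.45
  s[W,W] = ((2.2)·(2.2) + (-0.8)·(-0.8) + (-1.8)·(-1.8) + (-1.8)·(-1.8) + (2.2)·(2.2)) / 4 = 16.8/4 = 4.2
  Sample standard deviations s_i = √(s[i,i]):
  s(U) = √(5.5) = 2.3452
  s(V) = √(10.7) = 3.2711
  s(W) = √(4.2) = 2.0494

Step 3 — r_{ij} = s_{ij} / (s_i · s_j):
  r[U,U] = 1 (diagonal).
  r[U,V] = -0.25 / (2.3452 · 3.2711) = -0.25 / 7.6714 = -0.0326
  r[U,W] = 0.75 / (2.3452 · 2.0494) = 0.75 / 4.8062 = 0.156
  r[V,V] = 1 (diagonal).
  r[V,W] = 0.45 / (3.2711 · 2.0494) = 0.45 / 6.7037 = 0.0671
  r[W,W] = 1 (diagonal).

R is symmetric with unit diagonal. Assembling:

R = [[1, -0.0326, 0.156],
 [-0.0326, 1, 0.0671],
 [0.156, 0.0671, 1]]


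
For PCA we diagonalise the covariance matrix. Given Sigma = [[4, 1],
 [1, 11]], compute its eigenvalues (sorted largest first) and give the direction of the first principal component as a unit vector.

Step 1 — characteristic polynomial of 2×2 Sigma:
  det(Sigma - λI) = λ² - trace · λ + det = 0.
  trace = 4 + 11 = 15, det = 4·11 - (1)² = 43.
Step 2 — discriminant:
  Δ = trace² - 4·det = 225 - 172 = 53.
Step 3 — eigenvalues:
  λ = (trace ± √Δ)/2 = (15 ± 7.2801)/2,
  λ_1 = 11.1401,  λ_2 = 3.8599.

Step 4 — unit eigenvector for λ_1: solve (Sigma - λ_1 I)v = 0. First row:
  (4 - 11.1401)·v_x + (1)·v_y = 0, i.e. (-7.1401)·v_x + (1)·v_y = 0,
  so v ∝ (b, λ_1 - a) = (1, 7.1401) = u.
  ||u|| = √((1)² + (7.1401)²) = √(51.9804) ≈ 7.2097,
  v_1 = u/||u|| ≈ (0.1387, 0.9903) (||v_1|| = 1).

λ_1 = 11.1401,  λ_2 = 3.8599;  v_1 ≈ (0.1387, 0.9903)


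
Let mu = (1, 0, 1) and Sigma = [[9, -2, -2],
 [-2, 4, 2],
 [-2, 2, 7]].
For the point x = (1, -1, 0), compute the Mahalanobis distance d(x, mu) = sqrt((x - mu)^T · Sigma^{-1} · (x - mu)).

Step 1 — centre the observation: (x - mu) = (0, -1, -1).

Step 2 — invert Sigma (cofactor / det for 3×3, or solve directly):
  Sigma^{-1} = [[0.1277, 0.0532, 0.0213],
 [0.0532, 0.3138, -0.0745],
 [0.0213, -0.0745, 0.1702]].

Step 3 — form the quadratic (x - mu)^T · Sigma^{-1} · (x - mu):
  Sigma^{-1} · (x - mu) = (-0.0745, -0.2394, -0.0957).
  (x - mu)^T · [Sigma^{-1} · (x - mu)] = (0)·(-0.0745) + (-1)·(-0.2394) + (-1)·(-0.0957) = 0.3351.

Step 4 — take square root: d = √(0.3351) ≈ 0.5789.

d(x, mu) = √(0.3351) ≈ 0.5789


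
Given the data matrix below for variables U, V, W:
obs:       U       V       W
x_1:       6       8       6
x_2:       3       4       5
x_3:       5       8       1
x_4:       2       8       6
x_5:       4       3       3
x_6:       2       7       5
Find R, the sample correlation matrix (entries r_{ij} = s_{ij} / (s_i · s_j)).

Step 1 — column means:
  mean(U) = (6 + 3 + 5 + 2 + 4 + 2) / 6 = 22/6 = 3.6667
  mean(V) = (8 + 4 + 8 + 8 + 3 + 7) / 6 = 38/6 = 6.3333
  mean(W) = (6 + 5 + 1 + 6 + 3 + 5) / 6 = 26/6 = 4.3333

Step 2 — sample variances and covariances s[i,j] = (1/(n-1)) · Σ_k (x_{k,i} - mean_i) · (x_{k,j} - mean_j), with n-1 = 5:
  s[U,U] = ((2.3333)·(2.3333) + (-0.6667)·(-0.6667) + (1.3333)·(1.3333) + (-1.6667)·(-1.6667) + (0.3333)·(0.3333) + (-1.6667)·(-1.6667)) / 5 = 13.3333/5 = 2.6667
  s[U,V] = ((2.3333)·(1.6667) + (-0.6667)·(-2.3333) + (1.3333)·(1.6667) + (-1.6667)·(1.6667) + (0.3333)·(-3.3333) + (-1.6667)·(0.6667)) / 5 = 2.6667/5 = 0.5333
  s[U,W] = ((2.3333)·(1.6667) + (-0.6667)·(0.6667) + (1.3333)·(-3.3333) + (-1.6667)·(1.6667) + (0.3333)·(-1.3333) + (-1.6667)·(0.6667)) / 5 = -5.3333/5 = -1.0667
  s[V,V] = ((1.6667)·(1.6667) + (-2.3333)·(-2.3333) + (1.6667)·(1.6667) + (1.6667)·(1.6667) + (-3.3333)·(-3.3333) + (0.6667)·(0.6667)) / 5 = 25.3333/5 = 5.0667
  s[V,W] = ((1.6667)·(1.6667) + (-2.3333)·(0.6667) + (1.6667)·(-3.3333) + (1.6667)·(1.6667) + (-3.3333)·(-1.3333) + (0.6667)·(0.6667)) / 5 = 3.3333/5 = 0.6667
  s[W,W] = ((1.6667)·(1.6667) + (0.6667)·(0.6667) + (-3.3333)·(-3.3333) + (1.6667)·(1.6667) + (-1.3333)·(-1.3333) + (0.6667)·(0.6667)) / 5 = 19.3333/5 = 3.8667
  Sample standard deviations s_i = √(s[i,i]):
  s(U) = √(2.6667) = 1.633
  s(V) = √(5.0667) = 2.2509
  s(W) = √(3.8667) = 1.9664

Step 3 — r_{ij} = s_{ij} / (s_i · s_j):
  r[U,U] = 1 (diagonal).
  r[U,V] = 0.5333 / (1.633 · 2.2509) = 0.5333 / 3.6757 = 0.1451
  r[U,W] = -1.0667 / (1.633 · 1.9664) = -1.0667 / 3.2111 = -0.3322
  r[V,V] = 1 (diagonal).
  r[V,W] = 0.6667 / (2.2509 · 1.9664) = 0.6667 / 4.4262 = 0.1506
  r[W,W] = 1 (diagonal).

R is symmetric with unit diagonal. Assembling:

R = [[1, 0.1451, -0.3322],
 [0.1451, 1, 0.1506],
 [-0.3322, 0.1506, 1]]
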